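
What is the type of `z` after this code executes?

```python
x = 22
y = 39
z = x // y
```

int // int = int

int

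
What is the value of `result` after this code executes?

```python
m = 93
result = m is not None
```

m = 93; result = True

True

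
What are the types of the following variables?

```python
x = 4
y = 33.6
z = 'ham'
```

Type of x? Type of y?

x is assigned a bare integer (no decimal point), so it is an int; y is assigned a number with a decimal point, so it is a float

int, float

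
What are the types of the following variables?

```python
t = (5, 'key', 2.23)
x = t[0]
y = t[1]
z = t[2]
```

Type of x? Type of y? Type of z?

tuple[0] is int; tuple[1] is str; tuple[2] is float

int, str, float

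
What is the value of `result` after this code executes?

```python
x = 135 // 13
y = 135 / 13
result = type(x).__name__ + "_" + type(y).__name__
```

x is int; y is float; result = 'int_float'

'int_float'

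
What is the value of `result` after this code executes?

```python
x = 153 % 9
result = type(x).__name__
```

x is int; result = 'int'

'int'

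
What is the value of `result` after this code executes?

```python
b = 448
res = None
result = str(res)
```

b = 448; res = None; result = 'None'

'None'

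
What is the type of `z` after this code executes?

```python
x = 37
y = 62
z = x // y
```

int // int = int

int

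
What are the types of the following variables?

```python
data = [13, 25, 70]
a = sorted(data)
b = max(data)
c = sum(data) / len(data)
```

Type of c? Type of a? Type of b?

int / int = float; sorted() returns list; max of ints returns int

float, list, int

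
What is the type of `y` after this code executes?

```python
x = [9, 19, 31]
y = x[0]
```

Indexing list[int] returns int

int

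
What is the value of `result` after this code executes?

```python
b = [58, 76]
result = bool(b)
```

b = [58, 76]; result = True

True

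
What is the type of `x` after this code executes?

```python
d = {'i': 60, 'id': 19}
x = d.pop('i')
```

dict.pop() returns the value

int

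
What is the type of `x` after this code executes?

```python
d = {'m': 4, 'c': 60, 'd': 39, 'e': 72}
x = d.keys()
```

.keys() returns dict_keys view

dict_keys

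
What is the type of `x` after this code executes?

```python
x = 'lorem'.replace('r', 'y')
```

str.replace() returns str

str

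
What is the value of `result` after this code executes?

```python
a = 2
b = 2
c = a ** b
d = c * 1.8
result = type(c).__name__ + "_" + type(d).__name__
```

a is int; b is int; c is int; d is float; result = 'int_float'

'int_float'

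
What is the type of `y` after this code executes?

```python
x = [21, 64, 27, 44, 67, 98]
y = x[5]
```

Indexing list[int] returns int

int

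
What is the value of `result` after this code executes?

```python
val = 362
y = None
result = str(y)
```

val = 362; y = None; result = 'None'

'None'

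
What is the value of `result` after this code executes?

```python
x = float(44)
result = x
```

x = 44.0; result = 44.0

44.0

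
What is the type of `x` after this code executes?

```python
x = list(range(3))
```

list(range()) returns list

list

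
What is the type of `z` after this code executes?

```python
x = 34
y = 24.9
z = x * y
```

int * float = float

float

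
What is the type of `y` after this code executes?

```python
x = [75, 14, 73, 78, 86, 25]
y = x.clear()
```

list.clear() returns None

NoneType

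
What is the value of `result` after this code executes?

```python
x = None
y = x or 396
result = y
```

x = None; y = 396; result = 396

396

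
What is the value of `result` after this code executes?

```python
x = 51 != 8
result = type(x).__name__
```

x is bool; result = 'bool'

'bool'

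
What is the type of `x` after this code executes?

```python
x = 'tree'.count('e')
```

str.count() returns int

int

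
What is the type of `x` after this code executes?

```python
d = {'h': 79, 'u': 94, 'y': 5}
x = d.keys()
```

.keys() returns dict_keys view

dict_keys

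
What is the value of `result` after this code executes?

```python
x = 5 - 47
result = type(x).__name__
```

x is int; result = 'int'

'int'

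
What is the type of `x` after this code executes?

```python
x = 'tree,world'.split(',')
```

str.split() returns list

list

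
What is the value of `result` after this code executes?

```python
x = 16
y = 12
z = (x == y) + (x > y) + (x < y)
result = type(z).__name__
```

x is int; y is int; z is int; result = 'int'

'int'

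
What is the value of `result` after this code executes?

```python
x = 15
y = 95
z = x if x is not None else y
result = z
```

x = 15; y = 95; z = 15; result = 15

15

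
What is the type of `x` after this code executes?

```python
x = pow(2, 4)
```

pow(int, int) returns int

int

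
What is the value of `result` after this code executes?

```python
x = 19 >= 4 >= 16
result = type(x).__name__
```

x is bool; result = 'bool'

'bool'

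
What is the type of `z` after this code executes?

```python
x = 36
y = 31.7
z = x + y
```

int + float = float

float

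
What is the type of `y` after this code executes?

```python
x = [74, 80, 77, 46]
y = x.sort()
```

list.sort() returns None (mutates in place)

NoneType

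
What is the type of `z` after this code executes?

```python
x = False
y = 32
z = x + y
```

bool + int = int (bool is subclass of int)

int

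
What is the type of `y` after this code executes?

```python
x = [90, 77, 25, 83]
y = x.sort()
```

list.sort() returns None (mutates in place)

NoneType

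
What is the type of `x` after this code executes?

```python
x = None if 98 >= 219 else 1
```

98 >= 219 is False, so the else branch is taken

int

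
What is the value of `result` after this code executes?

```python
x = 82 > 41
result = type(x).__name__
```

x is bool; result = 'bool'

'bool'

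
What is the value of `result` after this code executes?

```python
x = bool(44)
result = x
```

x = True; result = True

True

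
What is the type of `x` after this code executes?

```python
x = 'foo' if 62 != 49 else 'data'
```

Both branches of conditional are str

str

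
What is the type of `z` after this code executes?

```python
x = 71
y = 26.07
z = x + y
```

int + float = float

float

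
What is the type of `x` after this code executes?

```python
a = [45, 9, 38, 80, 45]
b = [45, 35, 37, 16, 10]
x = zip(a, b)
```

zip() returns a zip object

zip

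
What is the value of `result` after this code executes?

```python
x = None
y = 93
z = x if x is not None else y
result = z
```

x = None; y = 93; z = 93; result = 93

93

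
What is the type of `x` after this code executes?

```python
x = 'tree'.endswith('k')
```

str.endswith() returns bool

bool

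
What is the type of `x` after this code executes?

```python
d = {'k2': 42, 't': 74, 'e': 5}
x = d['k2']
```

Accessing dict[str, int] with str key returns int

int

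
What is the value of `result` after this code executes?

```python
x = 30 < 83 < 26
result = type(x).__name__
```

x is bool; result = 'bool'

'bool'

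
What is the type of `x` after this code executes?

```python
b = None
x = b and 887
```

'and' returns first falsy value (None)

NoneType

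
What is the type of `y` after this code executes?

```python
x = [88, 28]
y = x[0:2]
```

Slicing a list returns a list

list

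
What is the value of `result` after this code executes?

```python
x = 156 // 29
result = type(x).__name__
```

x is int; result = 'int'

'int'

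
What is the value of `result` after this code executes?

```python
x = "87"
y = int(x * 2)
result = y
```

x = '87'; y = 8787; result = 8787

8787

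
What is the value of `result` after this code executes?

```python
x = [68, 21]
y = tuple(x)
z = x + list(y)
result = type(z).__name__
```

x is list; y is tuple; z is list; result = 'list'

'list'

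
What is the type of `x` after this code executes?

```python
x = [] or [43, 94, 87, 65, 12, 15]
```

'or' returns first truthy value (list)

list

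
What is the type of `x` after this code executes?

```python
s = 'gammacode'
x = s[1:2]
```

Slicing a str returns str

str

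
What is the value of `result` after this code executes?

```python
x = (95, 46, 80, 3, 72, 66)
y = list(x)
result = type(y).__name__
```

x is tuple; y is list; result = 'list'

'list'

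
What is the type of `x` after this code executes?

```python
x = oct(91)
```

oct() returns str representation

str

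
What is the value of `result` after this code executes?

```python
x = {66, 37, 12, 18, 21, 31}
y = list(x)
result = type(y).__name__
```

x is set; y is list; result = 'list'

'list'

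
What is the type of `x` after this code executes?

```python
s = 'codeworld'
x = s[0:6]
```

Slicing a str returns str

str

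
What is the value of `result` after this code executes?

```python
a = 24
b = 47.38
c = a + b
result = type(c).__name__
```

a is int; b is float; c is float; result = 'float'

'float'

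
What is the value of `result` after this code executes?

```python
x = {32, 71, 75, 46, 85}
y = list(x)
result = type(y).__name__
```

x is set; y is list; result = 'list'

'list'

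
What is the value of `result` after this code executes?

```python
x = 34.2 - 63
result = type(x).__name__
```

x is float; result = 'float'

'float'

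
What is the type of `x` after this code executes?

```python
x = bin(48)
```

bin() returns str representation

str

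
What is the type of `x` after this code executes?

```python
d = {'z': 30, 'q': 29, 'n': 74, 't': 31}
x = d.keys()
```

.keys() returns dict_keys view

dict_keys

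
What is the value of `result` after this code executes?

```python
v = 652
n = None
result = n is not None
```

v = 652; n = None; result = False

False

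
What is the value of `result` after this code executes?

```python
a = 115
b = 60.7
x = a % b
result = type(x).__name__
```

a is int; b is float; x is float; result = 'float'

'float'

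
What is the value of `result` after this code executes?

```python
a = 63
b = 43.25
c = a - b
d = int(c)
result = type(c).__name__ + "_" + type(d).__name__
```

a is int; b is float; c is float; d is int; result = 'float_int'

'float_int'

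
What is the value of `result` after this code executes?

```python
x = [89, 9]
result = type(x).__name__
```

x is list; result = 'list'

'list'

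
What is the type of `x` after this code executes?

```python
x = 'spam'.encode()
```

str.encode() returns bytes

bytes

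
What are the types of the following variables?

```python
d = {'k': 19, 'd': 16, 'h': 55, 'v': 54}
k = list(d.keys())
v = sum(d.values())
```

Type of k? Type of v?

list() converts to list; sum of ints is int

list, int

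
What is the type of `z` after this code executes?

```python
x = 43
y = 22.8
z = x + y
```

int + float = float

float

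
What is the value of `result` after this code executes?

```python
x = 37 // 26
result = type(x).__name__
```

x is int; result = 'int'

'int'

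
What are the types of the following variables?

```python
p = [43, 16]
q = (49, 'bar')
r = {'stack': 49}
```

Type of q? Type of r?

q is assigned a tuple (parenthesized, comma-separated values); r is assigned a dict literal ({key: value})

tuple, dict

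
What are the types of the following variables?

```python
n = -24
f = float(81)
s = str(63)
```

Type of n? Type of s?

n is assigned a bare integer (no decimal point), so it is an int; s is assigned the result of calling str(), which returns a str

int, str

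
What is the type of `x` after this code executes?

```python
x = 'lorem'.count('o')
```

str.count() returns int

int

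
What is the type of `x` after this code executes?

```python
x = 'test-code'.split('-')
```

str.split() returns list

list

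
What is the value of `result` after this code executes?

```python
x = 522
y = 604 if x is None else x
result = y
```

x = 522; y = 522; result = 522

522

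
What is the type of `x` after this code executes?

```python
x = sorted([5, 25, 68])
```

sorted() always returns list

list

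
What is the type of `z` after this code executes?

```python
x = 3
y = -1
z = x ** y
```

int ** negative = float

float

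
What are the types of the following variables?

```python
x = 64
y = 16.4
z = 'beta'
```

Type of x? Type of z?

x is assigned a bare integer (no decimal point), so it is an int; z is assigned a quoted string literal, so it is a str

int, str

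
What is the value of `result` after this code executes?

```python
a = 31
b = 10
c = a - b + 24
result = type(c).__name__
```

a is int; b is int; c is int; result = 'int'

'int'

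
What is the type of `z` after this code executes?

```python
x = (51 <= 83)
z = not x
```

'not' returns bool

bool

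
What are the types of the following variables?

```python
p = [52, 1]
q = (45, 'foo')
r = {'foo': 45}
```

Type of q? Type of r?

q is assigned a tuple (parenthesized, comma-separated values); r is assigned a dict literal ({key: value})

tuple, dict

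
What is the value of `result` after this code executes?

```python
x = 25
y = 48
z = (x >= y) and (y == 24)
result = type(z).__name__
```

x is int; y is int; z is bool; result = 'bool'

'bool'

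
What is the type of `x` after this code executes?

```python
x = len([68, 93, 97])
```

len() always returns int

int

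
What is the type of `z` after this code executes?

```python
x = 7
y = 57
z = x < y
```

Comparison returns bool

bool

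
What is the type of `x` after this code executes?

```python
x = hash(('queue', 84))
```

hash() returns int

int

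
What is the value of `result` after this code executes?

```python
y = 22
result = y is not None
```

y = 22; result = True

True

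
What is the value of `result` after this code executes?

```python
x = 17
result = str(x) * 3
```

x = 17; result = '171717'

'171717'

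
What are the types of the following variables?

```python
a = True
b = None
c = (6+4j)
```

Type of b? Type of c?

b is assigned None, whose type is NoneType; c is assigned (6+4j), an int plus an imaginary literal (j suffix), which evaluates to complex

NoneType, complex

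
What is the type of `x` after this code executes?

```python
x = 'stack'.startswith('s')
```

str.startswith() returns bool

bool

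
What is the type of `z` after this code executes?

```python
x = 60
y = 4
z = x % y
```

int % int = int

int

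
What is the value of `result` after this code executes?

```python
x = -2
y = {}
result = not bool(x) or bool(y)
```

x = -2; y = {}; result = False

False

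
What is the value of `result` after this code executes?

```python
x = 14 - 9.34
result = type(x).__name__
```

x is float; result = 'float'

'float'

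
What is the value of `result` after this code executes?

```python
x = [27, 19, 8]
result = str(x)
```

x = [27, 19, 8]; result = '[27, 19, 8]'

'[27, 19, 8]'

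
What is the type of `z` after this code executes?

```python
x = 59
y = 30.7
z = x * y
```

int * float = float

float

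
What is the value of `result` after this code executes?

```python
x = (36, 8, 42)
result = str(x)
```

x = (36, 8, 42); result = '(36, 8, 42)'

'(36, 8, 42)'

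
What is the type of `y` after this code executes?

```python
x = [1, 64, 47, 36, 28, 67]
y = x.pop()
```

list.pop() returns the popped element

int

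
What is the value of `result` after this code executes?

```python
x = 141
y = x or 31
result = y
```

x = 141; y = 141; result = 141

141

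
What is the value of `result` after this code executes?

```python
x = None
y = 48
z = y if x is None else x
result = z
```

x = None; y = 48; z = 48; result = 48

48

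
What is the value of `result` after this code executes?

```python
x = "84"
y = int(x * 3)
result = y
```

x = '84'; y = 848484; result = 848484

848484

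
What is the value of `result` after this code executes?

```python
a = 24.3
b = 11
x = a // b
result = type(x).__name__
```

a is float; b is int; x is float; result = 'float'

'float'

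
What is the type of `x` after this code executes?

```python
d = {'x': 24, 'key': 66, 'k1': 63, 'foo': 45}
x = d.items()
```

dict.items() returns dict_items view

dict_items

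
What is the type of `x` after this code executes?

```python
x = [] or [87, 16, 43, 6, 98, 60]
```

'or' returns first truthy value (list)

list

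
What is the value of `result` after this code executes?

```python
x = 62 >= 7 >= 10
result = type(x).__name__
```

x is bool; result = 'bool'

'bool'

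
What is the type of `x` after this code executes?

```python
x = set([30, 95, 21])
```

set() constructor returns set

set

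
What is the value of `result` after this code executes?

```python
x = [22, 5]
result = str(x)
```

x = [22, 5]; result = '[22, 5]'

'[22, 5]'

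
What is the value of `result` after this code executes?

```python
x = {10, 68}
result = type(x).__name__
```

x is set; result = 'set'

'set'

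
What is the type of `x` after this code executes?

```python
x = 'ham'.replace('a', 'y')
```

str.replace() returns str

str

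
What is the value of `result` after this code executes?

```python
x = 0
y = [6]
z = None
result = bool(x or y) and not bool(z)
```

x = 0; y = [6]; z = None; result = True

True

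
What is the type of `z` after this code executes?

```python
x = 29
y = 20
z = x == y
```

Equality comparison returns bool

bool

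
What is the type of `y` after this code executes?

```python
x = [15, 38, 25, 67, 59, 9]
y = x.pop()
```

list.pop() returns the popped element

int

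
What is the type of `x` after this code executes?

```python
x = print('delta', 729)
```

print() returns None

NoneType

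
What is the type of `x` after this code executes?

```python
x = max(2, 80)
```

max() of ints returns int

int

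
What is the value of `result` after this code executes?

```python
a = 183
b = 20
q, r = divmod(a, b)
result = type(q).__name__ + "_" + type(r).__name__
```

a is int; b is int; q is int; r is int; result = 'int_int'

'int_int'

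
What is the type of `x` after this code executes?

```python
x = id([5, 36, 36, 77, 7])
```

id() returns int

int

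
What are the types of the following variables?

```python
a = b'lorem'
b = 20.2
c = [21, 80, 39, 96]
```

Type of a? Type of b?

a is assigned a bytes literal (b'...' prefix); b is assigned a number with a decimal point, so it is a float

bytes, float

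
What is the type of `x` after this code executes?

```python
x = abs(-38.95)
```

abs() of float returns float

float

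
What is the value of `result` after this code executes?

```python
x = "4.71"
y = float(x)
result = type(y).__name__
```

x is str; y is float; result = 'float'

'float'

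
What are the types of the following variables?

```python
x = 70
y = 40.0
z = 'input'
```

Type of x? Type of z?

x is assigned a bare integer (no decimal point), so it is an int; z is assigned a quoted string literal, so it is a str

int, str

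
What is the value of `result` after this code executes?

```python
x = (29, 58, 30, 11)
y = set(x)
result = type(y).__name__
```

x is tuple; y is set; result = 'set'

'set'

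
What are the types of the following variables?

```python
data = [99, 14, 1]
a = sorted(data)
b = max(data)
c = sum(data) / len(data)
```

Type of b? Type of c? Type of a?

max of ints returns int; int / int = float; sorted() returns list

int, float, list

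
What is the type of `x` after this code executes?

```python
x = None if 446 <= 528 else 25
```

446 <= 528 is True, so the if branch is taken

NoneType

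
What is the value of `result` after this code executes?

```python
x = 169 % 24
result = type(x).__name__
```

x is int; result = 'int'

'int'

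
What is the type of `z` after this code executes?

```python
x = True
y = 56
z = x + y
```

bool + int = int (bool is subclass of int)

int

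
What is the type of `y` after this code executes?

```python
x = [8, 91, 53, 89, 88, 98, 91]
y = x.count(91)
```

list.count() returns int

int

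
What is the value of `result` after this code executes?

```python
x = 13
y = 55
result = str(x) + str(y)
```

x = 13; y = 55; result = '1355'

'1355'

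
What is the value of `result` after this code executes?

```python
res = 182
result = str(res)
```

res = 182; result = '182'

'182'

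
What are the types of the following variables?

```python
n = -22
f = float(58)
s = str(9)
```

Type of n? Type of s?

n is assigned a bare integer (no decimal point), so it is an int; s is assigned the result of calling str(), which returns a str

int, str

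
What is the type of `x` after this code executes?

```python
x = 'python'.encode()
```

str.encode() returns bytes

bytes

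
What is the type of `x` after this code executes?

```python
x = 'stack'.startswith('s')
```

str.startswith() returns bool

bool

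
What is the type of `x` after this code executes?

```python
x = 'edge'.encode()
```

str.encode() returns bytes

bytes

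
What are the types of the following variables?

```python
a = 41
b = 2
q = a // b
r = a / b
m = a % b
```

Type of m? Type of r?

% of ints returns int; / returns float

int, float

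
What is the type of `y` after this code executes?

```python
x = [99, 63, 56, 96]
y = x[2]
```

Indexing list[int] returns int

int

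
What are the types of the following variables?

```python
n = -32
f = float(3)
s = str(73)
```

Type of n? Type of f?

n is assigned a bare integer (no decimal point), so it is an int; f is assigned the result of calling float(), which returns a float

int, float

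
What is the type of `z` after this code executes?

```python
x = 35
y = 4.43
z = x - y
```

int - float = float

float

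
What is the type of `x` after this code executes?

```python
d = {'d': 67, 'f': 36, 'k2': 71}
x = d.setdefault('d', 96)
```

dict.setdefault() returns the (existing or default) value

int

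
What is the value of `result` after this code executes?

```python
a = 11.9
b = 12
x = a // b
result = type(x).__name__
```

a is float; b is int; x is float; result = 'float'

'float'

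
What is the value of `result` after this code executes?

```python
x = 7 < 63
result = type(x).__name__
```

x is bool; result = 'bool'

'bool'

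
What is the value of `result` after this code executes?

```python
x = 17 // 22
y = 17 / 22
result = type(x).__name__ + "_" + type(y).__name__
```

x is int; y is float; result = 'int_float'

'int_float'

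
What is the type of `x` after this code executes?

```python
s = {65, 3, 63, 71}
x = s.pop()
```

Popping from set[int] returns int

int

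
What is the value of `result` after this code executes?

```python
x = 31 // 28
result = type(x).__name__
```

x is int; result = 'int'

'int'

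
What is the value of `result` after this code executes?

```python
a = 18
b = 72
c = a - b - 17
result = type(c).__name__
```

a is int; b is int; c is int; result = 'int'

'int'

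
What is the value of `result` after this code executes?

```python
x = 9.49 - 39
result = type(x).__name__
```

x is float; result = 'float'

'float'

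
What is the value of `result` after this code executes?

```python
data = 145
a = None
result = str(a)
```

data = 145; a = None; result = 'None'

'None'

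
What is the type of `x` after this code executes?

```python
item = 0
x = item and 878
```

'and' returns first falsy value (0 is int)

int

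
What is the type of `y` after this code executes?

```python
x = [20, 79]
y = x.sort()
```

list.sort() returns None (mutates in place)

NoneType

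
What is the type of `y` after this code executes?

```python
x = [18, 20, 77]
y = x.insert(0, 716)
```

list.insert() returns None

NoneType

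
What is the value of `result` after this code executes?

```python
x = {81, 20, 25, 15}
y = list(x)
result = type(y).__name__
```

x is set; y is list; result = 'list'

'list'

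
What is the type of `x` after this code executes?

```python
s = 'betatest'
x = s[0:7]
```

Slicing a str returns str

str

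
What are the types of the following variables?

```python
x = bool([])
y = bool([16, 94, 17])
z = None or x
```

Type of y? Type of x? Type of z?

bool() returns bool; bool() returns bool; None or bool returns the bool

bool, bool, bool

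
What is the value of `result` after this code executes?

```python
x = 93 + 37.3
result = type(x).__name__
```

x is float; result = 'float'

'float'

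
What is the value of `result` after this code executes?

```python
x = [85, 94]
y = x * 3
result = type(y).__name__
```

x is list; y is list; result = 'list'

'list'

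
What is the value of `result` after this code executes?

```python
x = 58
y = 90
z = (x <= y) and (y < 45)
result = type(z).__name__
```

x is int; y is int; z is bool; result = 'bool'

'bool'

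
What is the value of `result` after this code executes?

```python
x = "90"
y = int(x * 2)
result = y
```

x = '90'; y = 9090; result = 9090

9090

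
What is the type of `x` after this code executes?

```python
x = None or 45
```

'or' with None returns the other truthy value

int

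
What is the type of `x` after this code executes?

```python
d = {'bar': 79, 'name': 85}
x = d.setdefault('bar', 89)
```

dict.setdefault() returns the (existing or default) value

int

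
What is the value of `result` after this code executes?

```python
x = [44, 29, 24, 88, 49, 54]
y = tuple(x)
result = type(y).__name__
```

x is list; y is tuple; result = 'tuple'

'tuple'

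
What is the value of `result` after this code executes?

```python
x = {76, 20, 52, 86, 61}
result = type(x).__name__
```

x is set; result = 'set'

'set'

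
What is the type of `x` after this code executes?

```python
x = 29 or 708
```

'or' returns first truthy value (int)

int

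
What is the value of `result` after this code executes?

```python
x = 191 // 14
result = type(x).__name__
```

x is int; result = 'int'

'int'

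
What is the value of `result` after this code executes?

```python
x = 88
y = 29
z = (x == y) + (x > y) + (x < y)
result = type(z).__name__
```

x is int; y is int; z is int; result = 'int'

'int'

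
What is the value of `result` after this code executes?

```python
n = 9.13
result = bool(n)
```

n = 9.13; result = True

True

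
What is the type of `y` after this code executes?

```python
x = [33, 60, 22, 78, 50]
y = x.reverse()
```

list.reverse() returns None

NoneType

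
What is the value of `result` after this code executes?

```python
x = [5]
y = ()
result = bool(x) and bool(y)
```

x = [5]; y = (); result = False

False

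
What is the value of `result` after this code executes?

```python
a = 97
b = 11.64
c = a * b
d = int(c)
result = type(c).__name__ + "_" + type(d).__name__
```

a is int; b is float; c is float; d is int; result = 'float_int'

'float_int'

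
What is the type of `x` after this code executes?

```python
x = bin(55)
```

bin() returns str representation

str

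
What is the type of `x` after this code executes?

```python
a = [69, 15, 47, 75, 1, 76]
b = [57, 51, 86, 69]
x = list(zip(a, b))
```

list(zip()) returns a list of tuples

list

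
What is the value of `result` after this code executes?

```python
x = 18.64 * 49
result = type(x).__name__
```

x is float; result = 'float'

'float'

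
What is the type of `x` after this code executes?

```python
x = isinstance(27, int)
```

isinstance() returns bool

bool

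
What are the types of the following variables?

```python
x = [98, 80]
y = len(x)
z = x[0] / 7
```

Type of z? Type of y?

int / int = float; len() returns int

float, int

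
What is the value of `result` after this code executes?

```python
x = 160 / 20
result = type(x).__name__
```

x is float; result = 'float'

'float'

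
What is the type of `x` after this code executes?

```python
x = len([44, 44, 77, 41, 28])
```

len() always returns int

int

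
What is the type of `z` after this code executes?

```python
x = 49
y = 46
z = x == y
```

Equality comparison returns bool

bool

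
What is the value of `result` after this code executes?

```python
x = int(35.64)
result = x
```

x = 35; result = 35

35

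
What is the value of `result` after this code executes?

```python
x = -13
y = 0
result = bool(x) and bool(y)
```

x = -13; y = 0; result = False

False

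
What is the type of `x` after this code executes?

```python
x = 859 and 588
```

'and' with truthy values returns last operand (int)

int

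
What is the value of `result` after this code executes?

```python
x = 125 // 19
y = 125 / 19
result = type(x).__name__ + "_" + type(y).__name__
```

x is int; y is float; result = 'int_float'

'int_float'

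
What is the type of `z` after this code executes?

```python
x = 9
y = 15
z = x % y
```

int % int = int

int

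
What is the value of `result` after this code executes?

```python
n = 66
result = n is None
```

n = 66; result = False

False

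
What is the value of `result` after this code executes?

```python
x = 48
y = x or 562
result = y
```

x = 48; y = 48; result = 48

48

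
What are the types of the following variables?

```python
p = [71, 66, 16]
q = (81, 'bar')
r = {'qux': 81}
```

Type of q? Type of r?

q is assigned a tuple (parenthesized, comma-separated values); r is assigned a dict literal ({key: value})

tuple, dict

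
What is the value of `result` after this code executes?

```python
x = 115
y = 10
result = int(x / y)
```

x = 115; y = 10; result = 11

11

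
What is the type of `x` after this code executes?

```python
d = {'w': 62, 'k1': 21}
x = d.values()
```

.values() returns dict_values view

dict_values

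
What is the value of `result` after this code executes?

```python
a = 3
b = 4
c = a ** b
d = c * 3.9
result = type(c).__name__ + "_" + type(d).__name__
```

a is int; b is int; c is int; d is float; result = 'int_float'

'int_float'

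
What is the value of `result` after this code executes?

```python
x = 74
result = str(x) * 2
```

x = 74; result = '7474'

'7474'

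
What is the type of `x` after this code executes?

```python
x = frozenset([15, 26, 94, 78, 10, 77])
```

frozenset() returns frozenset

frozenset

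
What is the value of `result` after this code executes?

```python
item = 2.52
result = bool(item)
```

item = 2.52; result = True

True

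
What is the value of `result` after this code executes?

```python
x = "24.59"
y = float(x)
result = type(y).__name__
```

x is str; y is float; result = 'float'

'float'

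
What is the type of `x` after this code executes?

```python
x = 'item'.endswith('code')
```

str.endswith() returns bool

bool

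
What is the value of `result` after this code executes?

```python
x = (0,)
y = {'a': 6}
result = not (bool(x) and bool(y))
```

x = (0,); y = {'a': 6}; result = False

False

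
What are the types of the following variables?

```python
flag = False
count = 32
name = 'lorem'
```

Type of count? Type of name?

count is assigned a bare integer (no decimal point), so it is an int; name is assigned a quoted string literal, so it is a str

int, str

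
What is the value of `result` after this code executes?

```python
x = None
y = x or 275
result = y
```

x = None; y = 275; result = 275

275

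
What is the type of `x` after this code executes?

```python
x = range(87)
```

range() returns a range object

range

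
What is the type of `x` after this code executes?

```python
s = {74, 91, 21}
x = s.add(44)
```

set.add() returns None (mutates in place)

NoneType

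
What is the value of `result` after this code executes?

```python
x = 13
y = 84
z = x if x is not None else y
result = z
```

x = 13; y = 84; z = 13; result = 13

13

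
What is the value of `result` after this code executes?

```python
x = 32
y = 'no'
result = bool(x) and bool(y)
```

x = 32; y = 'no'; result = True

True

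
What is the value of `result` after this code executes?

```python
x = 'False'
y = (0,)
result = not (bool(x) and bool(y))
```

x = 'False'; y = (0,); result = False

False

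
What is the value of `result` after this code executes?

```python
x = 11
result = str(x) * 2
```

x = 11; result = '1111'

'1111'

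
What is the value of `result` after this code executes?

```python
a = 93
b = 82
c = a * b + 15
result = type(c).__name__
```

a is int; b is int; c is int; result = 'int'

'int'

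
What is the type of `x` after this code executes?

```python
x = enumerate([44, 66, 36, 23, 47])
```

enumerate() returns an enumerate object

enumerate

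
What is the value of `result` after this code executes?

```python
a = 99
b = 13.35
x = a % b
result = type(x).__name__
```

a is int; b is float; x is float; result = 'float'

'float'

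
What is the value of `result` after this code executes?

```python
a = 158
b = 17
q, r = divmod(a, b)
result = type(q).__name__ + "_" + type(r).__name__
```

a is int; b is int; q is int; r is int; result = 'int_int'

'int_int'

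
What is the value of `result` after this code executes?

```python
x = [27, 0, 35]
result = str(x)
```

x = [27, 0, 35]; result = '[27, 0, 35]'

'[27, 0, 35]'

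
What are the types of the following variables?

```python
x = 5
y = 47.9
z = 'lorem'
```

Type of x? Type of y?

x is assigned a bare integer (no decimal point), so it is an int; y is assigned a number with a decimal point, so it is a float

int, float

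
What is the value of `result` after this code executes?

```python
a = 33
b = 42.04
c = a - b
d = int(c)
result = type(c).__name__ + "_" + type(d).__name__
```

a is int; b is float; c is float; d is int; result = 'float_int'

'float_int'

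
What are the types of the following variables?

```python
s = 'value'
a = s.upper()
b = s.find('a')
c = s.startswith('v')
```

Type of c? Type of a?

startswith() returns bool; upper() returns str

bool, str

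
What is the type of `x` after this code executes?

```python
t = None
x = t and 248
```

'and' returns first falsy value (None)

NoneType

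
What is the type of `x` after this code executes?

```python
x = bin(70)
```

bin() returns str representation

str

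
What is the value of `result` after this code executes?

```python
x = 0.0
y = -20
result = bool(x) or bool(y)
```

x = 0.0; y = -20; result = True

True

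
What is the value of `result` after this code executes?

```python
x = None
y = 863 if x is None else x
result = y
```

x = None; y = 863; result = 863

863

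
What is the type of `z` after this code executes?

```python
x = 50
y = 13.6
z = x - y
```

int - float = float

float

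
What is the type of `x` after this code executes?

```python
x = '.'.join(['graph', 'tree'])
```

str.join() returns str

str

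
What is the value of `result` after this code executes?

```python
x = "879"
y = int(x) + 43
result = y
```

x = '879'; y = 922; result = 922

922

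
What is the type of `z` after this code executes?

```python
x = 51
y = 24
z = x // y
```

int // int = int

int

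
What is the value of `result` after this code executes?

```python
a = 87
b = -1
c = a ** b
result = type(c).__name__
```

a is int; b is int; c is float; result = 'float'

'float'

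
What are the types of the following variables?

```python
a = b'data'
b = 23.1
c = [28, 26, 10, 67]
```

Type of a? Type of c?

a is assigned a bytes literal (b'...' prefix); c is assigned a list literal (square brackets)

bytes, list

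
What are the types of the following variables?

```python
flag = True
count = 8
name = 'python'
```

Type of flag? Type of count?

flag is assigned the constant True, which has type bool; count is assigned a bare integer (no decimal point), so it is an int

bool, int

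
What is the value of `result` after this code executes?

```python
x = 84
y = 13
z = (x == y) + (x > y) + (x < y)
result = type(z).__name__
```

x is int; y is int; z is int; result = 'int'

'int'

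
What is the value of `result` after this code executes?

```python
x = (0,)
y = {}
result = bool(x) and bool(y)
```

x = (0,); y = {}; result = False

False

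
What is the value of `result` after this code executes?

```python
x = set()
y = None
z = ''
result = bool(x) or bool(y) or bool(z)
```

x = set(); y = None; z = ''; result = False

False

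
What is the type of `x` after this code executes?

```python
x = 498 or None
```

'or' returns first truthy value

int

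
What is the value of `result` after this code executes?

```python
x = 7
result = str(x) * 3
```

x = 7; result = '777'

'777'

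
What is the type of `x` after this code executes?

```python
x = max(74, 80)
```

max() of ints returns int

int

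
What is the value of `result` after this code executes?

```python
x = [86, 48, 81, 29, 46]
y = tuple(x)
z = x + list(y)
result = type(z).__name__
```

x is list; y is tuple; z is list; result = 'list'

'list'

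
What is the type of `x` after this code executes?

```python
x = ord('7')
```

ord() returns int (code point)

int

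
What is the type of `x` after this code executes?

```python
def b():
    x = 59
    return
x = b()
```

Bare return returns None

NoneType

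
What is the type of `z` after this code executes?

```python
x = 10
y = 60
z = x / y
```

int / int = float

float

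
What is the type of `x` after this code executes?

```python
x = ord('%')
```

ord() returns int (code point)

int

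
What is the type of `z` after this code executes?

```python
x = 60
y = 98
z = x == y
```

Equality comparison returns bool

bool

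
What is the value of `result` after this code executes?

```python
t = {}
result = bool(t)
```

t = {}; result = False

False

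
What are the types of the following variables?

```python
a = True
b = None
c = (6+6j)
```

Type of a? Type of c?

a is assigned the constant True, which has type bool; c is assigned (6+6j), an int plus an imaginary literal (j suffix), which evaluates to complex

bool, complex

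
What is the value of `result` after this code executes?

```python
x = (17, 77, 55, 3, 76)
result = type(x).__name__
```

x is tuple; result = 'tuple'

'tuple'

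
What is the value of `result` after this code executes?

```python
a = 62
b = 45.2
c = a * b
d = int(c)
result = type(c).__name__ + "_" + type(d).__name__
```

a is int; b is float; c is float; d is int; result = 'float_int'

'float_int'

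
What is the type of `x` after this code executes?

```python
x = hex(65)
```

hex() returns str representation

str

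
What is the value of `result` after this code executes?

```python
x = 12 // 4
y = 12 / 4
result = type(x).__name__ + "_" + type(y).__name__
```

x is int; y is float; result = 'int_float'

'int_float'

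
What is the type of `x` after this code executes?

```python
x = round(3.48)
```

round() with no decimal places returns int

int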